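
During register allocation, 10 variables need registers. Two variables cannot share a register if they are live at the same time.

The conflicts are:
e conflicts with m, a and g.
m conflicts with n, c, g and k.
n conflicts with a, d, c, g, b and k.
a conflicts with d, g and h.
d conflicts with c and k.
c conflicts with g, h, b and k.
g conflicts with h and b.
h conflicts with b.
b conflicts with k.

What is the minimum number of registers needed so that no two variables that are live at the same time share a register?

4

n, c, b, k are mutually in conflict, so at least 4 registers are needed.
Using 4 registers: e=3, m=4, n=3, a=1, d=4, c=1, g=2, h=3, b=4, k=2. Each listed conflict is separated.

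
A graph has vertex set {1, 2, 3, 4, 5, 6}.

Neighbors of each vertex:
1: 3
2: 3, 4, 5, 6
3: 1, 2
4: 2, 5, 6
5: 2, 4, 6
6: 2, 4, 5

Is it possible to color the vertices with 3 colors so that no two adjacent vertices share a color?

No

2, 4, 5, 6 are mutually adjacent (a clique of size 4), so at least 4 colors are needed.
So 3 colors are not enough.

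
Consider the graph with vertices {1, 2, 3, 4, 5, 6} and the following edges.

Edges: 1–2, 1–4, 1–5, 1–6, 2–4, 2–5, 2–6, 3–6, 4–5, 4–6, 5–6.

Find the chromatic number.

5

1, 2, 4, 5, 6 form a clique, so at least 5 colors are needed.
A valid assignment using 5 colors: 1=b, 2=c, 3=b, 4=e, 5=d, 6=a. Each edge has distinct colors on its endpoints.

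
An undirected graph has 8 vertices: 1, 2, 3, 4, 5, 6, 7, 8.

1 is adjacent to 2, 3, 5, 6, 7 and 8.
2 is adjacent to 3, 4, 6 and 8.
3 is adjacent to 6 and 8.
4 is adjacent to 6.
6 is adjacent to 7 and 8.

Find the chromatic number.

1, 2, 3, 6, 8 are mutually adjacent (a clique of size 5), so at least 5 colors are needed.
A valid assignment using 5 colors: 1=a, 2=c, 3=e, 4=a, 5=b, 6=b, 7=c, 8=d. Each edge has distinct colors on its endpoints.

5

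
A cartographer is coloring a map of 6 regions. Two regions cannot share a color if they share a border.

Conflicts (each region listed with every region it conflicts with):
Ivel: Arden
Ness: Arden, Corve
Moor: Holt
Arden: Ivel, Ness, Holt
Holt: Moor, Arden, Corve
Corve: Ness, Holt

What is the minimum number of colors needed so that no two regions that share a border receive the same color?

Moor and Holt conflict, so at least 2 colors are needed.
2 colors suffice: Ivel=1, Ness=1, Moor=2, Arden=2, Holt=1, Corve=2. No two conflicting regions share a color.

2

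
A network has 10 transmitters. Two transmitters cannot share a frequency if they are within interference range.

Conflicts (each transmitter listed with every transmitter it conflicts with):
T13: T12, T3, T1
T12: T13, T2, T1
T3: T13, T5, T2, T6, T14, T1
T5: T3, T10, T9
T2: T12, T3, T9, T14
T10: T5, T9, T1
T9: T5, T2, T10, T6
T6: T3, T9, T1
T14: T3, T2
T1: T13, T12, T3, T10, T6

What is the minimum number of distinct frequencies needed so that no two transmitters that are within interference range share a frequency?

T3, T6, T1 are mutually in conflict, so at least 3 frequencies are needed.
3 frequencies suffice: frequency 1 → {T12, T3, T9}; frequency 2 → {T5, T2, T1}; frequency 3 → {T13, T10, T6, T14}. No two conflicting transmitters share a frequency.

3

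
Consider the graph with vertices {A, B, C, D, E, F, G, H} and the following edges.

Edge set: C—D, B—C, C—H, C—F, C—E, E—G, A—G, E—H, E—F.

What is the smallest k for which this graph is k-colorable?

C, E, F are mutually adjacent, so at least 3 colors are needed.
3 colors suffice: color 1 → {C, G}; color 2 → {A, B, D, E}; color 3 → {F, H}. Each edge has distinct colors on its endpoints.

3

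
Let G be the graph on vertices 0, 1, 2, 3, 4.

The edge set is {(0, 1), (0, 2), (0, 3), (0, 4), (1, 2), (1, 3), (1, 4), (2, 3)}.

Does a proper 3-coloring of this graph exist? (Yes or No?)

No

0, 1, 2, 3 form a clique, so at least 4 colors are needed.
So 3 colors are not enough.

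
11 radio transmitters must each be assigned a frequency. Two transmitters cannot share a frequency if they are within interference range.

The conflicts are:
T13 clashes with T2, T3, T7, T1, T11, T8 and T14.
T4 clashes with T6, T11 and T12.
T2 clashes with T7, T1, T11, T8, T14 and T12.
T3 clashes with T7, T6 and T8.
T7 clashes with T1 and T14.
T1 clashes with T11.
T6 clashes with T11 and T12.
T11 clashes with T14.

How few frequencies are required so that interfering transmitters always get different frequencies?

4

T13, T2, T7, T1 are mutually in conflict, so at least 4 frequencies are needed.
4 frequencies suffice: frequency 1 → {T2, T6}; frequency 2 → {T13, T4}; frequency 3 → {T7, T11, T8, T12}; frequency 4 → {T3, T1, T14}. Every pair that conflicts lands in different frequencies.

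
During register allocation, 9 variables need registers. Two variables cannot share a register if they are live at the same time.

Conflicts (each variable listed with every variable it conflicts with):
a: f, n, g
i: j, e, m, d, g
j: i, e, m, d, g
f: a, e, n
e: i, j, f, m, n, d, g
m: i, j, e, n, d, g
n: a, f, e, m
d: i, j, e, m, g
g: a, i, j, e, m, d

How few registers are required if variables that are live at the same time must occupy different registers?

6

i, j, e, m, d, g all conflict with each other, so at least 6 registers are needed.
A valid assignment using 6 registers: a=1, i=6, j=5, f=2, e=1, m=2, n=3, d=4, g=3. Each listed conflict is separated.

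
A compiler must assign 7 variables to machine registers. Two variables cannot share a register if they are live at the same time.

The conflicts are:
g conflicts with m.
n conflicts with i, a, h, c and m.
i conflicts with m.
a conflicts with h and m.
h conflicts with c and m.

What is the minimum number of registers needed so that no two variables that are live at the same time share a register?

4

n, a, h, m are mutually in conflict, so at least 4 registers are needed.
4 registers suffice: register 1 → {g, n}; register 2 → {c, m}; register 3 → {i, h}; register 4 → {a}. No two conflicting variables share a register.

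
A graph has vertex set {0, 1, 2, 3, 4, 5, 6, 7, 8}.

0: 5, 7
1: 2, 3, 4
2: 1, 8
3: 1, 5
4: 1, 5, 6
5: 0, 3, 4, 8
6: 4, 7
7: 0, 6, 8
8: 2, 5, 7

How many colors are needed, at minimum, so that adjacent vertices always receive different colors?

3

The cycle 1-2-8-5-4-1 has odd length 5, so it cannot be 2-colored; at least 3 colors are needed.
One proper 3-coloring: 0=blue, 1=red, 2=green, 3=blue, 4=blue, 5=red, 6=green, 7=red, 8=blue. No two adjacent vertices share a color.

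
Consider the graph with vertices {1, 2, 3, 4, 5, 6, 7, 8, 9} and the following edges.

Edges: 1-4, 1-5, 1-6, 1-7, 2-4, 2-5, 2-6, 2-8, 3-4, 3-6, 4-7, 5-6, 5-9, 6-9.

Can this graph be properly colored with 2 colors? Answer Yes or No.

1, 4, 7 are mutually adjacent, so at least 3 colors are needed.
So 2 colors are not enough.

No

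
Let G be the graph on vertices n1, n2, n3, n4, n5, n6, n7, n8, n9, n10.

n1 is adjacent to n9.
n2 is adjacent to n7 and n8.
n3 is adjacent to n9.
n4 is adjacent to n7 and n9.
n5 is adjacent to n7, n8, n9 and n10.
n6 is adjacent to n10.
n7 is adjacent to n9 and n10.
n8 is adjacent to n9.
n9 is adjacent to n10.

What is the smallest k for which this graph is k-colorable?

n5, n7, n9, n10 are mutually adjacent (a clique of size 4), so at least 4 colors are needed.
A valid assignment using 4 colors: n1=2, n2=1, n3=2, n4=3, n5=4, n6=1, n7=2, n8=2, n9=1, n10=3. Every edge joins two different colors.

4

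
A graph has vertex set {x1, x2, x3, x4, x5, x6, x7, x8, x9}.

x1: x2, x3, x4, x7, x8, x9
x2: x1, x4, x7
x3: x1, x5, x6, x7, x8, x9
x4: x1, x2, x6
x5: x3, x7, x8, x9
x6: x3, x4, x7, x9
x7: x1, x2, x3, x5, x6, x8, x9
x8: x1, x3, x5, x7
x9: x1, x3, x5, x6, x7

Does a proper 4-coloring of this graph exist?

The chromatic number is 4. x3, x5, x7, x9 are pairwise adjacent (a clique of size 4), so at least 4 colors are needed.
4 colors suffice: color 1 → {x4, x7}; color 2 → {x1, x5, x6}; color 3 → {x2, x3}; color 4 → {x8, x9}.
That is already a proper 4-coloring.

Yes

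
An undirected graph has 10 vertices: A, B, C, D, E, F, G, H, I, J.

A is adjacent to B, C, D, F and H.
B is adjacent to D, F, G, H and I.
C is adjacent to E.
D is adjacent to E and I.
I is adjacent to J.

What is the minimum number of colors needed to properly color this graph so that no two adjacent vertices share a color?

A, B, H are mutually adjacent, so at least 3 colors are needed.
3 colors suffice: color red → {B, E, J}; color blue → {A, G, I}; color green → {C, D, F, H}. No two adjacent vertices share a color.

3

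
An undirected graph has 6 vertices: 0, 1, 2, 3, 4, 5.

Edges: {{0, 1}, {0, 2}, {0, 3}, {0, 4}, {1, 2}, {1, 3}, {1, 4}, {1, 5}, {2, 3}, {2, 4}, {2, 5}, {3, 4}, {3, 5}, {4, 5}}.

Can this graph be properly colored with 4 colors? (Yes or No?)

0, 1, 2, 3, 4 are pairwise adjacent (a clique of size 5), so at least 5 colors are needed.
So 4 colors are not enough.

No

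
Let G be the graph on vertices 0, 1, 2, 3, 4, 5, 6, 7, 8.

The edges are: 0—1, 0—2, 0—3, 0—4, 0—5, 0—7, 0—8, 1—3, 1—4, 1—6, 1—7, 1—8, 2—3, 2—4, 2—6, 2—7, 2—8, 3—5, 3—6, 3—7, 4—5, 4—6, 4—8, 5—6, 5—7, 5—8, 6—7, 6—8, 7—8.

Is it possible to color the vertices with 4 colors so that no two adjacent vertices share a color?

Yes

The chromatic number is 4. 3, 5, 6, 7 are pairwise adjacent (a clique of size 4), so at least 4 colors are needed.
4 colors suffice: color red → {0, 6}; color blue → {3, 8}; color green → {4, 7}; color yellow → {1, 2, 5}.
That is already a proper 4-coloring.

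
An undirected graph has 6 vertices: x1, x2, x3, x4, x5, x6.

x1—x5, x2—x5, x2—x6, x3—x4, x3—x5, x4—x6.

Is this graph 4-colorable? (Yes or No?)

Yes

The chromatic number is 3. The cycle x5-x3-x4-x6-x2-x5 has odd length 5, so it cannot be 2-colored; at least 3 colors are needed.
3 colors suffice: color red → {x4, x5}; color blue → {x1, x2, x3}; color green → {x6}.
Since 4 ≥ 3, a proper 4-coloring certainly exists.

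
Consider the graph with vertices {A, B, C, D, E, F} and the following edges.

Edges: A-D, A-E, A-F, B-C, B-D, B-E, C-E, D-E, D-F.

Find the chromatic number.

A, D, F are mutually adjacent, so at least 3 colors are needed.
3 colors suffice: color 1 → {E, F}; color 2 → {C, D}; color 3 → {A, B}. No two adjacent vertices share a color.

3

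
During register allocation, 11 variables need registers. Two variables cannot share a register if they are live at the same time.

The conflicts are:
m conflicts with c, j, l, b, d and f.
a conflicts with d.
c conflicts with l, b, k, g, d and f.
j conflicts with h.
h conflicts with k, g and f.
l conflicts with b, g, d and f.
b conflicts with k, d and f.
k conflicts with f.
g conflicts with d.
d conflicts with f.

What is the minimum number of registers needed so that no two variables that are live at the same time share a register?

6

m, c, l, b, d, f all conflict with each other, so at least 6 registers are needed.
6 registers suffice: register 1 → {h, d}; register 2 → {a, c, j}; register 3 → {g, f}; register 4 → {b}; register 5 → {m, k}; register 6 → {l}. Each listed conflict is separated.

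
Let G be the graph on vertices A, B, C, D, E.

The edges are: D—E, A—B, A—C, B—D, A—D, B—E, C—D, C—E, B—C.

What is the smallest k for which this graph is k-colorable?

4

B, C, D, E are mutually adjacent (a clique of size 4), so at least 4 colors are needed.
4 colors suffice: A=yellow, B=green, C=blue, D=red, E=yellow. Every edge joins two different colors.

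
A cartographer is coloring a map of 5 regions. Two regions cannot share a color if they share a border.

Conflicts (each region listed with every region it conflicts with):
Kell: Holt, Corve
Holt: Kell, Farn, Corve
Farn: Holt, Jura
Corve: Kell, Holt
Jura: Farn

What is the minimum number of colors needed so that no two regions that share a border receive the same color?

Kell, Holt, Corve all conflict with each other, so at least 3 colors are needed.
3 colors suffice: color 1 → {Holt, Jura}; color 2 → {Farn, Corve}; color 3 → {Kell}. No two conflicting regions share a color.

3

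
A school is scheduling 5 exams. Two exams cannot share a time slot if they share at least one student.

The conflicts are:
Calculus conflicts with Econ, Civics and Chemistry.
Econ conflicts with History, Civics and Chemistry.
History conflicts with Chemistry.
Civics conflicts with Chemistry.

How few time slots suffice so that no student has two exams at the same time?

4

Calculus, Econ, Civics, Chemistry all conflict with each other, so at least 4 time slots are needed.
4 time slots suffice: time slot 1 → {Econ}; time slot 2 → {Chemistry}; time slot 3 → {History, Civics}; time slot 4 → {Calculus}. Every pair that conflicts lands in different time slots.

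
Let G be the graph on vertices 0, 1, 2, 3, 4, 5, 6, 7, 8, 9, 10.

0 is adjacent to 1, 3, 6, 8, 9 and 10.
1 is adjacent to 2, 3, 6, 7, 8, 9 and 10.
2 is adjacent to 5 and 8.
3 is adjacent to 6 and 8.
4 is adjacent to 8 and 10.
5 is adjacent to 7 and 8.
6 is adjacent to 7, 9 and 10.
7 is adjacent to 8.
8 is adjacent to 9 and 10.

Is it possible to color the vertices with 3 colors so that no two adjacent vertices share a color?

0, 1, 6, 10 form a clique, so at least 4 colors are needed.
So 3 colors are not enough.

No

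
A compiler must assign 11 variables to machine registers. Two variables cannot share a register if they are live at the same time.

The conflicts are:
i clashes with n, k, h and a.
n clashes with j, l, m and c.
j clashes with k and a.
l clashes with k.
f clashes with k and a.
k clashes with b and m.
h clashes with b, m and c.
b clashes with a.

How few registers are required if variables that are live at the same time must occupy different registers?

n and c conflict, so at least 2 registers are needed.
Using 2 registers: i=2, n=1, j=2, l=2, f=2, k=1, h=1, b=2, a=1, m=2, c=2. Each listed conflict is separated.

2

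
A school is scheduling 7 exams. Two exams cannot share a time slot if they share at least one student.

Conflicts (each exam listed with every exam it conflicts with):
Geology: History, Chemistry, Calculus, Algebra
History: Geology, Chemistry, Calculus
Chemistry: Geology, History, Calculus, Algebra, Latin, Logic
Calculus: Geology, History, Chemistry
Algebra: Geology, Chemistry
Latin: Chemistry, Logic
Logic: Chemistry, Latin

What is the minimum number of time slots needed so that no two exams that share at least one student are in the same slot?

4

Geology, History, Chemistry, Calculus are mutually in conflict, so at least 4 time slots are needed.
4 time slots suffice: Geology=2, History=3, Chemistry=1, Calculus=4, Algebra=3, Latin=3, Logic=2. Each listed conflict is separated.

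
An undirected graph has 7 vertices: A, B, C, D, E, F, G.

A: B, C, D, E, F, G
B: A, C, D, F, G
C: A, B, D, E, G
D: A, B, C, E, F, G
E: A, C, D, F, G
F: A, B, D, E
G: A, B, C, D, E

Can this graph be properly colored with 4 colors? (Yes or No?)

No

A, C, D, E, G are mutually adjacent (a clique of size 5), so at least 5 colors are needed.
So 4 colors are not enough.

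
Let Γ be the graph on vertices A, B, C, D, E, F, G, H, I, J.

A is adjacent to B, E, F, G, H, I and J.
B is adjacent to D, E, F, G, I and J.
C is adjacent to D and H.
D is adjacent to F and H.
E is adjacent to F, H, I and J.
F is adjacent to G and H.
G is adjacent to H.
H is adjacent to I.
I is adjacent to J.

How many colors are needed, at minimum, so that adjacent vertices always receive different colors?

5

A, B, E, I, J are pairwise adjacent (a clique of size 5), so at least 5 colors are needed.
5 colors suffice: color red → {A, D}; color blue → {B, H}; color green → {C, E, G}; color yellow → {F, I}; color purple → {J}. Each edge has distinct colors on its endpoints.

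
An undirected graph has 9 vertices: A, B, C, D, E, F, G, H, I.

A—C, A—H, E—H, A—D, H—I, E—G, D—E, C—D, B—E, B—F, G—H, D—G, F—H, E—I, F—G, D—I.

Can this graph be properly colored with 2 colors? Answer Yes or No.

No

E, H, I form a triangle, so at least 3 colors are needed.
So 2 colors are not enough.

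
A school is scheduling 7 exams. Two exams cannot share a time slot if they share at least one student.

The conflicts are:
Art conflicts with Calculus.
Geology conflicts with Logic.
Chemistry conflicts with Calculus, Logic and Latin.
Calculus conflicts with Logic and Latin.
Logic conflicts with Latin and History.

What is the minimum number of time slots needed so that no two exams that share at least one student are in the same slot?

Chemistry, Calculus, Logic, Latin pairwise conflict, so at least 4 time slots are needed.
4 time slots suffice: time slot 1 → {Art, Logic}; time slot 2 → {Geology, Calculus, History}; time slot 3 → {Chemistry}; time slot 4 → {Latin}. Each listed conflict is separated.

4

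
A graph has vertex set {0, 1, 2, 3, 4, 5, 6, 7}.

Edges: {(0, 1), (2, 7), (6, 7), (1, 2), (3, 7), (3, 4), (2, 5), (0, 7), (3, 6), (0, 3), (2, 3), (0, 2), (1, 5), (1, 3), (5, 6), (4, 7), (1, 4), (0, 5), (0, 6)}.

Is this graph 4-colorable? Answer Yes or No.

Yes

The chromatic number is 4. 0, 1, 2, 5 are pairwise adjacent (a clique of size 4), so at least 4 colors are needed.
4 colors suffice: 0=red, 1=yellow, 2=green, 3=blue, 4=red, 5=blue, 6=green, 7=yellow.
That is already a proper 4-coloring.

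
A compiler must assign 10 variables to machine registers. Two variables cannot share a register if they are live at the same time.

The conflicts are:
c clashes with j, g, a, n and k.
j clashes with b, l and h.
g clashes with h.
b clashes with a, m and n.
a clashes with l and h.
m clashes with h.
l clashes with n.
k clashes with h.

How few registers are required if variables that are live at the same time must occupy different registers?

2

a and l conflict, so at least 2 registers are needed.
Using 2 registers: c=1, j=2, g=2, b=1, a=2, m=2, l=1, n=2, k=2, h=1. Every pair that conflicts lands in different registers.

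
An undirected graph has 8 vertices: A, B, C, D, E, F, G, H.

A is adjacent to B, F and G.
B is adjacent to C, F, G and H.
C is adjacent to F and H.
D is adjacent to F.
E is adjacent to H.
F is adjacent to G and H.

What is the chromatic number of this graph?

4

B, C, F, H form a clique, so at least 4 colors are needed.
4 colors suffice: color red → {E, F}; color blue → {B, D}; color green → {A, H}; color yellow → {C, G}. Each edge has distinct colors on its endpoints.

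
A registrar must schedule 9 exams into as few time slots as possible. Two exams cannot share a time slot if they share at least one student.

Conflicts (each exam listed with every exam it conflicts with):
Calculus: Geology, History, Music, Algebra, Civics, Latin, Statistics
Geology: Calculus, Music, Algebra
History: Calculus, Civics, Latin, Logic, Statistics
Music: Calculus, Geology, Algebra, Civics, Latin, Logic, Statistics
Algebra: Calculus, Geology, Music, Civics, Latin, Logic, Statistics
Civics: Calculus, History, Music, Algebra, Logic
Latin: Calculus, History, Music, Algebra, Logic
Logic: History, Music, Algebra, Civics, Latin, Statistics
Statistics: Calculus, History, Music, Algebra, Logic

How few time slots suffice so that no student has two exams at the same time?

Music, Algebra, Civics, Logic pairwise conflict, so at least 4 time slots are needed.
Using 4 time slots: Calculus=2, Geology=4, History=1, Music=1, Algebra=3, Civics=4, Latin=4, Logic=2, Statistics=4. Every pair that conflicts lands in different time slots.

4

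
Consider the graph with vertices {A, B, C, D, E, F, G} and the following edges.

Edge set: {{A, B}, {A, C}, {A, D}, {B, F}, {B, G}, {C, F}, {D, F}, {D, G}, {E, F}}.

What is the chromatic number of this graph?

A and C are adjacent, so at least 2 colors are needed.
2 colors suffice: color red → {A, F, G}; color blue → {B, C, D, E}. No two adjacent vertices share a color.

2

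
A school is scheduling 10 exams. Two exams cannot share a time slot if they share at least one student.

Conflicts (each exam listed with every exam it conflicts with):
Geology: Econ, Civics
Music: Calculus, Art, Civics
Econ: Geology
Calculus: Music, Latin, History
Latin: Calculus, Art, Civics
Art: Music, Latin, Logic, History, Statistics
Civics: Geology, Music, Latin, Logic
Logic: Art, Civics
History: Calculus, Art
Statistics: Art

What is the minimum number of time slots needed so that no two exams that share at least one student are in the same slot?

2

Calculus and Latin conflict, so at least 2 time slots are needed.
2 time slots suffice: time slot 1 → {Econ, Calculus, Art, Civics}; time slot 2 → {Geology, Music, Latin, Logic, History, Statistics}. No two conflicting exams share a time slot.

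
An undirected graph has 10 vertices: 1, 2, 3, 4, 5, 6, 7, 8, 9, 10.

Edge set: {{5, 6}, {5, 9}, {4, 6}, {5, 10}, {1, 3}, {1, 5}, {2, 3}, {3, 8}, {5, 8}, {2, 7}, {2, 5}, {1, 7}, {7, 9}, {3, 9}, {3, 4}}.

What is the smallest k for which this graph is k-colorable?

3

The cycle 6-5-1-3-4-6 has odd length 5, so it cannot be 2-colored; at least 3 colors are needed.
3 colors suffice: color red → {3, 5, 7}; color blue → {1, 2, 6, 8, 9, 10}; color green → {4}. Every edge joins two different colors.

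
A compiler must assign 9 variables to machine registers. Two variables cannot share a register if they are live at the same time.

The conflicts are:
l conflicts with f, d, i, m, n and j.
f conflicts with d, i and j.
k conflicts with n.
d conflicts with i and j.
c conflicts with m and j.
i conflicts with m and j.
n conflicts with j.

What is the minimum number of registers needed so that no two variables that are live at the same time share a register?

l, f, d, i, j are mutually in conflict, so at least 5 registers are needed.
5 registers suffice: l=1, f=4, k=1, d=5, c=1, i=3, m=2, n=3, j=2. Each listed conflict is separated.

5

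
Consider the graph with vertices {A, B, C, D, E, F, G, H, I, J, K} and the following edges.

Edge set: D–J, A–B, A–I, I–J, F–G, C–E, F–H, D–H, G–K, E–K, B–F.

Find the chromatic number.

The cycle I-A-B-F-H-D-J-I has odd length 7, so it cannot be 2-colored; at least 3 colors are needed.
3 colors suffice: color 1 → {D, E, F, I}; color 2 → {B, C, G, H, J}; color 3 → {A, K}. No two adjacent vertices share a color.

3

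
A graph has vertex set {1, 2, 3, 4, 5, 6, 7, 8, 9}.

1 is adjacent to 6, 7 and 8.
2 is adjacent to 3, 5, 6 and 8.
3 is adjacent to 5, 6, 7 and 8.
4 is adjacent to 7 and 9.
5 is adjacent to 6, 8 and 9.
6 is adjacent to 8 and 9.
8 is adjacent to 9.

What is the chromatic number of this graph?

2, 3, 5, 6, 8 are pairwise adjacent (a clique of size 5), so at least 5 colors are needed.
One proper 5-coloring: 1=green, 2=purple, 3=green, 4=blue, 5=yellow, 6=red, 7=red, 8=blue, 9=green. No two adjacent vertices share a color.

5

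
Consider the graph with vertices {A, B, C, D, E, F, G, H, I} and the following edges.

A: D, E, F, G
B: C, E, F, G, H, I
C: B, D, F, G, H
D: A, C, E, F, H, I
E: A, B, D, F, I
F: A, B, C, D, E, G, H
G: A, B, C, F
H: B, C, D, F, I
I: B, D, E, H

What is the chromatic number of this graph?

4

B, C, F, H form a clique, so at least 4 colors are needed.
One proper 4-coloring: A=4, B=2, C=4, D=2, E=3, F=1, G=3, H=3, I=1. No two adjacent vertices share a color.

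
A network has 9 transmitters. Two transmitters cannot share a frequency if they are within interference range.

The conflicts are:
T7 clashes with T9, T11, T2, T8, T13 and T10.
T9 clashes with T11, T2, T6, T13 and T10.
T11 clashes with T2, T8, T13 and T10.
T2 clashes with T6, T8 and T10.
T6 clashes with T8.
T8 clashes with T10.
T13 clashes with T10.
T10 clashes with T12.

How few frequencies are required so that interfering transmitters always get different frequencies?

T7, T11, T2, T8, T10 all conflict with each other, so at least 5 frequencies are needed.
5 frequencies suffice: frequency 1 → {T6, T10}; frequency 2 → {T11, T12}; frequency 3 → {T9, T8}; frequency 4 → {T2, T13}; frequency 5 → {T7}. No two conflicting transmitters share a frequency.

5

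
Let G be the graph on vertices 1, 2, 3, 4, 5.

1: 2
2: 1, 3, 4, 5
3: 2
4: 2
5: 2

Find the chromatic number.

2 and 4 are adjacent, so at least 2 colors are needed.
2 colors suffice: color red → {2}; color blue → {1, 3, 4, 5}. Every edge joins two different colors.

2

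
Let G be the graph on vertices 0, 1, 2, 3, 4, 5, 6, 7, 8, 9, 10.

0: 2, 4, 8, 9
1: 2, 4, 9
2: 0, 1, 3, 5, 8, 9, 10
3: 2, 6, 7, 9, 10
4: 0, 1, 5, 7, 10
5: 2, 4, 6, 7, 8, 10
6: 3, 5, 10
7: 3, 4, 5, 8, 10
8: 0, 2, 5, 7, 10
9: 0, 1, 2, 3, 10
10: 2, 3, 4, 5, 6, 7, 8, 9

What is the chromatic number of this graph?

4

2, 5, 8, 10 are pairwise adjacent (a clique of size 4), so at least 4 colors are needed.
4 colors suffice: color red → {0, 1, 10}; color blue → {2, 6, 7}; color green → {3, 5}; color yellow → {4, 8, 9}. Every edge joins two different colors.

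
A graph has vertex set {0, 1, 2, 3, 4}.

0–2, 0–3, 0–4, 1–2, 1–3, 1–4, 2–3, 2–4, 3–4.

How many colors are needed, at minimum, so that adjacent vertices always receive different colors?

1, 2, 3, 4 form a clique, so at least 4 colors are needed.
One proper 4-coloring: 0=d, 1=d, 2=c, 3=a, 4=b. Each edge has distinct colors on its endpoints.

4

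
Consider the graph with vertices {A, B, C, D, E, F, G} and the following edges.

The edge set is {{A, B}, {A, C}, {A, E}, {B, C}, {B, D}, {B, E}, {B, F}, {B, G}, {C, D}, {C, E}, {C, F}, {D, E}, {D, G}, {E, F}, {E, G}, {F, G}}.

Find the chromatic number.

B, C, D, E are pairwise adjacent (a clique of size 4), so at least 4 colors are needed.
A valid assignment using 4 colors: A=4, B=2, C=3, D=4, E=1, F=4, G=3. Each edge has distinct colors on its endpoints.

4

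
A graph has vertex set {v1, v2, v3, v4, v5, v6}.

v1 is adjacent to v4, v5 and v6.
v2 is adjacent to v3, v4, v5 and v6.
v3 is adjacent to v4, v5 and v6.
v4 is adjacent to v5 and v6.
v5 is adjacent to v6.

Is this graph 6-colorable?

Yes

The chromatic number is 5. v2, v3, v4, v5, v6 form a clique, so at least 5 colors are needed.
A valid assignment using 5 colors: v1=yellow, v2=purple, v3=yellow, v4=blue, v5=red, v6=green.
Since 6 ≥ 5, a proper 6-coloring certainly exists.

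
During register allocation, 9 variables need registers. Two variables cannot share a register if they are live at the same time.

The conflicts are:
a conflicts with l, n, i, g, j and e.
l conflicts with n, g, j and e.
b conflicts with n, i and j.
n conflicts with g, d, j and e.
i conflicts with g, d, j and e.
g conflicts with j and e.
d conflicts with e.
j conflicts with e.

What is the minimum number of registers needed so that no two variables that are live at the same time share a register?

a, l, n, g, j, e all conflict with each other, so at least 6 registers are needed.
Using 6 registers: a=4, l=6, b=3, n=2, i=2, g=5, d=1, j=1, e=3. Each listed conflict is separated.

6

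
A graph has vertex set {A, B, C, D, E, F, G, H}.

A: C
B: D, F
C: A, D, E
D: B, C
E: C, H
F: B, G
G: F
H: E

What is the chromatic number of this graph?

2

C and D are adjacent, so at least 2 colors are needed.
One proper 2-coloring: A=2, B=1, C=1, D=2, E=2, F=2, G=1, H=1. No two adjacent vertices share a color.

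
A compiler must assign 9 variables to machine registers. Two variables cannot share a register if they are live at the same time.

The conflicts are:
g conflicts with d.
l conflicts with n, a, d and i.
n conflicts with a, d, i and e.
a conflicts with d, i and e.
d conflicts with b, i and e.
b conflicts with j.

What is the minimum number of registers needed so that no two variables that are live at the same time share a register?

l, n, a, d, i pairwise conflict, so at least 5 registers are needed.
5 registers suffice: register 1 → {d, j}; register 2 → {g, n, b}; register 3 → {a}; register 4 → {l, e}; register 5 → {i}. Every pair that conflicts lands in different registers.

5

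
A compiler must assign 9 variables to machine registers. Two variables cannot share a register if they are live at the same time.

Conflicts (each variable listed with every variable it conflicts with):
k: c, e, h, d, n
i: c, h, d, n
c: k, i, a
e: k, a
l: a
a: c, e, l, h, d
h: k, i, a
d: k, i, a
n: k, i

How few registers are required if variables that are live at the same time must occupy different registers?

2

a and h conflict, so at least 2 registers are needed.
2 registers suffice: register 1 → {k, i, a}; register 2 → {c, e, l, h, d, n}. Each listed conflict is separated.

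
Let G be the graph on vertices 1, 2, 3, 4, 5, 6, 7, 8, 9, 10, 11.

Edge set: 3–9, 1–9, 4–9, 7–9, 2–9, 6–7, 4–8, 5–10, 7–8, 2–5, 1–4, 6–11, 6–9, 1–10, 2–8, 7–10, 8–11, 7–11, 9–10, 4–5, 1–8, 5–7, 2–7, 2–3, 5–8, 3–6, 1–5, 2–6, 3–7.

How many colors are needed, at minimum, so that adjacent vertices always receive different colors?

2, 3, 6, 7, 9 form a clique, so at least 5 colors are needed.
A valid assignment using 5 colors: 1=a, 2=d, 3=e, 4=d, 5=c, 6=c, 7=a, 8=b, 9=b, 10=d, 11=d. Each edge has distinct colors on its endpoints.

5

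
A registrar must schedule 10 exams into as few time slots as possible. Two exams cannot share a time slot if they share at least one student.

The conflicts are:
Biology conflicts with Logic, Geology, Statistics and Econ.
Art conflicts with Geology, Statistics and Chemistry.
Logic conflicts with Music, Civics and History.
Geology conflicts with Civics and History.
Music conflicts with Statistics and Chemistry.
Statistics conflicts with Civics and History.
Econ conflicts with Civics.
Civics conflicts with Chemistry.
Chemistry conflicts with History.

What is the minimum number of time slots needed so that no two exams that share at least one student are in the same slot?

Biology and Statistics conflict, so at least 2 time slots are needed.
A valid assignment using 2 time slots: Biology=2, Art=2, Logic=1, Geology=1, Music=2, Statistics=1, Econ=1, Civics=2, Chemistry=1, History=2. Each listed conflict is separated.

2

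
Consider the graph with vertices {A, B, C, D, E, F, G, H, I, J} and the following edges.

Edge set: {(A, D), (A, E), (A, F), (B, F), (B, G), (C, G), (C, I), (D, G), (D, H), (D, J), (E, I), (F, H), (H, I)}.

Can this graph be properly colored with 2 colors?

No

The cycle G-C-I-H-D-G has odd length 5, so it cannot be 2-colored; at least 3 colors are needed.
So 2 colors are not enough.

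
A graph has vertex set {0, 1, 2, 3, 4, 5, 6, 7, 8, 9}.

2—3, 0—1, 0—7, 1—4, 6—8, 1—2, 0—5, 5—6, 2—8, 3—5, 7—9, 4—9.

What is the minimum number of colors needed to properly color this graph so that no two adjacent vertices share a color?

3

The cycle 4-9-7-0-1-4 has odd length 5, so it cannot be 2-colored; at least 3 colors are needed.
3 colors suffice: color a → {1, 5, 7, 8}; color b → {0, 2, 4, 6}; color c → {3, 9}. Every edge joins two different colors.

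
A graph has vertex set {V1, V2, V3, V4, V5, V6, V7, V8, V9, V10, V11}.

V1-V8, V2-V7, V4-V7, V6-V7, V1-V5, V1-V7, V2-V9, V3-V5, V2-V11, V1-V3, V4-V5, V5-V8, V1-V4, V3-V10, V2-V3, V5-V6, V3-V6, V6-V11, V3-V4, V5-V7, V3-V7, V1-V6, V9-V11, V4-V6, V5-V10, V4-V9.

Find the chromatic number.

V1, V3, V4, V5, V6, V7 form a clique, so at least 6 colors are needed.
6 colors suffice: color 1 → {V3, V8, V11}; color 2 → {V2, V5}; color 3 → {V4, V10}; color 4 → {V1, V9}; color 5 → {V6}; color 6 → {V7}. No two adjacent vertices share a color.

6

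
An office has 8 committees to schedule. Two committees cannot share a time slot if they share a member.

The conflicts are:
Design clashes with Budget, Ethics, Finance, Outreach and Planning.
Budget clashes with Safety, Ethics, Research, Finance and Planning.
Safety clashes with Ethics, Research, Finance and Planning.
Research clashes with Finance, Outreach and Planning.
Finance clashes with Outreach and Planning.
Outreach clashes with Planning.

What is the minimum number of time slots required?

Budget, Safety, Research, Finance, Planning pairwise conflict, so at least 5 time slots are needed.
5 time slots suffice: Design=4, Budget=3, Safety=4, Ethics=1, Research=5, Finance=1, Outreach=3, Planning=2. Every pair that conflicts lands in different time slots.

5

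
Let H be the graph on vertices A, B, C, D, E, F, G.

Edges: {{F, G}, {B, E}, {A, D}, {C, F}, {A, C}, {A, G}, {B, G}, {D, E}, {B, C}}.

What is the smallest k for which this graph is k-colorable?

3

The cycle E-B-C-A-D-E has odd length 5, so it cannot be 2-colored; at least 3 colors are needed.
3 colors suffice: color 1 → {C, D, G}; color 2 → {A, B, F}; color 3 → {E}. Every edge joins two different colors.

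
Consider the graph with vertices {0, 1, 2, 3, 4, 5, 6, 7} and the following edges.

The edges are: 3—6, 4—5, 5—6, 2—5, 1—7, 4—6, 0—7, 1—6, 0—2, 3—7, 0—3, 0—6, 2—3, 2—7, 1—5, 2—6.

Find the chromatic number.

0, 2, 3, 7 are mutually adjacent (a clique of size 4), so at least 4 colors are needed.
One proper 4-coloring: 0=d, 1=b, 2=b, 3=c, 4=b, 5=c, 6=a, 7=a. Every edge joins two different colors.

4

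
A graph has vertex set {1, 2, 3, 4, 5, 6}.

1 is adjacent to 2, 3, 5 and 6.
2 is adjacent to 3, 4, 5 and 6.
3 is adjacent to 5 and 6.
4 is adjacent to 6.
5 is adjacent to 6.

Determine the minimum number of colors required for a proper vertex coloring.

1, 2, 3, 5, 6 form a clique, so at least 5 colors are needed.
5 colors suffice: color red → {6}; color blue → {2}; color green → {1, 4}; color yellow → {5}; color purple → {3}. Every edge joins two different colors.

5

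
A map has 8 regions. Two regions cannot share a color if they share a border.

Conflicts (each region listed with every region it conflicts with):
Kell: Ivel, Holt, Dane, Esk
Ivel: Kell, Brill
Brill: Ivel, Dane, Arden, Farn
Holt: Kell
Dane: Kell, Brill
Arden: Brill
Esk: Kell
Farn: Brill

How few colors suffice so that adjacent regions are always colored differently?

2

Brill and Farn conflict, so at least 2 colors are needed.
One proper 2-coloring: Kell=1, Ivel=2, Brill=1, Holt=2, Dane=2, Arden=2, Esk=2, Farn=2. Each listed conflict is separated.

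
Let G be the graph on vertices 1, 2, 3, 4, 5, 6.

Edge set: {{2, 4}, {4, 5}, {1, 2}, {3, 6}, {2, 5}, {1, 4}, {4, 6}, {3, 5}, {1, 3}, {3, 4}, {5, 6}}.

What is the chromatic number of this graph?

4

3, 4, 5, 6 are mutually adjacent (a clique of size 4), so at least 4 colors are needed.
4 colors suffice: 1=b, 2=c, 3=c, 4=a, 5=b, 6=d. Every edge joins two different colors.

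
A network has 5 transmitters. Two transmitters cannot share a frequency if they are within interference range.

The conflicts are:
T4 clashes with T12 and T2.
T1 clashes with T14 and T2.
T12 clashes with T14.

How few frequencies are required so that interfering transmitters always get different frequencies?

The cycle T1-T14-T12-T4-T2-T1 has odd length 5, so it cannot be 2-colored; at least 3 frequencies are needed.
3 frequencies suffice: frequency 1 → {T1, T12}; frequency 2 → {T4, T14}; frequency 3 → {T2}. Every pair that conflicts lands in different frequencies.

3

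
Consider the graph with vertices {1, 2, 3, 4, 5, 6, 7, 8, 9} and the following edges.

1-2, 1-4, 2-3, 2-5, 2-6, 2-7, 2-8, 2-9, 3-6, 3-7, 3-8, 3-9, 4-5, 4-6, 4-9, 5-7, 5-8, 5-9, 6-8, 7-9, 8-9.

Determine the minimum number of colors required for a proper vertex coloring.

2, 5, 8, 9 form a clique, so at least 4 colors are needed.
4 colors suffice: color red → {2, 4}; color blue → {1, 6, 9}; color green → {3, 5}; color yellow → {7, 8}. Each edge has distinct colors on its endpoints.

4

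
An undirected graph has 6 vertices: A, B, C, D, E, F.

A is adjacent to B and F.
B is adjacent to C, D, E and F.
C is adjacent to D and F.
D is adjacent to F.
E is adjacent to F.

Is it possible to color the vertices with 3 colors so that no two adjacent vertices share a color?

B, C, D, F form a clique, so at least 4 colors are needed.
So 3 colors are not enough.

No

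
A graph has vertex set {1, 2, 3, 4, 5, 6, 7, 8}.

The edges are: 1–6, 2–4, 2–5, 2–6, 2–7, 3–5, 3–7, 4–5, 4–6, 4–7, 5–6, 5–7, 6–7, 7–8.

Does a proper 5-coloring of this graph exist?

The chromatic number is 5. 2, 4, 5, 6, 7 are pairwise adjacent (a clique of size 5), so at least 5 colors are needed.
5 colors suffice: color a → {1, 7}; color b → {5, 8}; color c → {3, 6}; color d → {4}; color e → {2}.
That is already a proper 5-coloring.

Yes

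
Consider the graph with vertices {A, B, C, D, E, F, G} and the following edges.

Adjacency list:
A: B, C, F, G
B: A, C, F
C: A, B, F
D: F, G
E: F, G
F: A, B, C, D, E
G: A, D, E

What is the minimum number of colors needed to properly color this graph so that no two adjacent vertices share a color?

4

A, B, C, F form a clique, so at least 4 colors are needed.
One proper 4-coloring: A=2, B=4, C=3, D=2, E=2, F=1, G=1. No two adjacent vertices share a color.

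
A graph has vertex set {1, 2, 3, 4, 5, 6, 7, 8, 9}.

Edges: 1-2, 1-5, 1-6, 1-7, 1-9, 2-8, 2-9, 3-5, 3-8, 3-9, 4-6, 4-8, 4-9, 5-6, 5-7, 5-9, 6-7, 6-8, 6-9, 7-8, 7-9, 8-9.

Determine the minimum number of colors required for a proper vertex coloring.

5

1, 5, 6, 7, 9 form a clique, so at least 5 colors are needed.
5 colors suffice: color red → {9}; color blue → {2, 3, 6}; color green → {1, 8}; color yellow → {4, 5}; color purple → {7}. No two adjacent vertices share a color.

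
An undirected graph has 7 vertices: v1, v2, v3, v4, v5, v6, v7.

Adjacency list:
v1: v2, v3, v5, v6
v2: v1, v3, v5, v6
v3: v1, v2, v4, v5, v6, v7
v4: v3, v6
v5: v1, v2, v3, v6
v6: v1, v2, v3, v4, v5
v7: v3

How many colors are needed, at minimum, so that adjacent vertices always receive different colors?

5

v1, v2, v3, v5, v6 are pairwise adjacent (a clique of size 5), so at least 5 colors are needed.
5 colors suffice: v1=4, v2=5, v3=1, v4=3, v5=3, v6=2, v7=2. Each edge has distinct colors on its endpoints.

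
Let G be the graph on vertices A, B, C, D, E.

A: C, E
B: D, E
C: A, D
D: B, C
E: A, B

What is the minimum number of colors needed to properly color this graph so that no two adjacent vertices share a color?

The cycle B-E-A-C-D-B has odd length 5, so it cannot be 2-colored; at least 3 colors are needed.
3 colors suffice: A=1, B=3, C=2, D=1, E=2. Every edge joins two different colors.

3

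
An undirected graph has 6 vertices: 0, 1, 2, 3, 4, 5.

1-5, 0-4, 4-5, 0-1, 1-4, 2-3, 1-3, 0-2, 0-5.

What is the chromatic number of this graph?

0, 1, 4, 5 form a clique, so at least 4 colors are needed.
4 colors suffice: 0=b, 1=a, 2=a, 3=b, 4=d, 5=c. Each edge has distinct colors on its endpoints.

4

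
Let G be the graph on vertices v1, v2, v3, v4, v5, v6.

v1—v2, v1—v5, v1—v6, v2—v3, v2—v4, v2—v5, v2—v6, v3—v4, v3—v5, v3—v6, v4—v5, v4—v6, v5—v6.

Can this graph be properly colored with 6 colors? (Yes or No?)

The chromatic number is 5. v2, v3, v4, v5, v6 are mutually adjacent (a clique of size 5), so at least 5 colors are needed.
5 colors suffice: v1=Y, v2=G, v3=Y, v4=P, v5=R, v6=B.
Since 6 ≥ 5, a proper 6-coloring certainly exists.

Yes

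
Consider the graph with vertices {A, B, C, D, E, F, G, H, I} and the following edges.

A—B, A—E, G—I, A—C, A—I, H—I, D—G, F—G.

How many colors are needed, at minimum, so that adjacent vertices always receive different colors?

D and G are adjacent, so at least 2 colors are needed.
One proper 2-coloring: A=1, B=2, C=2, D=2, E=2, F=2, G=1, H=1, I=2. No two adjacent vertices share a color.

2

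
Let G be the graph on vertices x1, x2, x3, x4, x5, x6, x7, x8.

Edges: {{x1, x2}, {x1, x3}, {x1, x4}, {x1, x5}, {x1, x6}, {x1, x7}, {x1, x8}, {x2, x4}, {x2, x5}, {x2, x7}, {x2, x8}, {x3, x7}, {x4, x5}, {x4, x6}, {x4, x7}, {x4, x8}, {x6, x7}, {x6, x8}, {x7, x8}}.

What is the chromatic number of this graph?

x1, x2, x4, x7, x8 are pairwise adjacent (a clique of size 5), so at least 5 colors are needed.
5 colors suffice: x1=red, x2=purple, x3=blue, x4=blue, x5=green, x6=purple, x7=green, x8=yellow. Every edge joins two different colors.

5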